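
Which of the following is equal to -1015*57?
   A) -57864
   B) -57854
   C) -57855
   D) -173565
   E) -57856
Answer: C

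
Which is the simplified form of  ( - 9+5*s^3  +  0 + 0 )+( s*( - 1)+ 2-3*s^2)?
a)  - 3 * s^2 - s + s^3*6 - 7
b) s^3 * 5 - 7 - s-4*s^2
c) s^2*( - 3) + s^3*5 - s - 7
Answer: c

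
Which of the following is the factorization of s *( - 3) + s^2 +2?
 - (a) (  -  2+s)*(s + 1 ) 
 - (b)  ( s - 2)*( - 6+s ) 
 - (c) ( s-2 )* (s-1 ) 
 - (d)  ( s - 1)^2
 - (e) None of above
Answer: c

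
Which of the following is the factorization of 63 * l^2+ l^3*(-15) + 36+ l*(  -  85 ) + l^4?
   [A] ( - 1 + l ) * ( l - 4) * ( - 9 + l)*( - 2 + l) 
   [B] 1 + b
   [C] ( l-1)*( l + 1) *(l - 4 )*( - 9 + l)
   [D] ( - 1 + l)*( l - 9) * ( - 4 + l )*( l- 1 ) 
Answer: D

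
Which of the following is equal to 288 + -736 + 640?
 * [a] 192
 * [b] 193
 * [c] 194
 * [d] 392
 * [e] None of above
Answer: a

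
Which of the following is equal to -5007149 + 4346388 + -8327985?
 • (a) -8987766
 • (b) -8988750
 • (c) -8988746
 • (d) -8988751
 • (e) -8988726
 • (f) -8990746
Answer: c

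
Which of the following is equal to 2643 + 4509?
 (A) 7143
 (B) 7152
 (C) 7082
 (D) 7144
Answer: B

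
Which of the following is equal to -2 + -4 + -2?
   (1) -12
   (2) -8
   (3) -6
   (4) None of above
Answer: 2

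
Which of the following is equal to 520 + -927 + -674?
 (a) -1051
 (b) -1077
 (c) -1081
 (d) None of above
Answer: c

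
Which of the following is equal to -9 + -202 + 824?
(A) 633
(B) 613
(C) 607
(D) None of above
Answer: B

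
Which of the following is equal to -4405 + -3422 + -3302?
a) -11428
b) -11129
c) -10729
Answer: b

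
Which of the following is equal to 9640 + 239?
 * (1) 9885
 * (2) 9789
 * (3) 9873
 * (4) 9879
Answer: 4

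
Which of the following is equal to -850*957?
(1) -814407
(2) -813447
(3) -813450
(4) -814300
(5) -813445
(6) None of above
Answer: 3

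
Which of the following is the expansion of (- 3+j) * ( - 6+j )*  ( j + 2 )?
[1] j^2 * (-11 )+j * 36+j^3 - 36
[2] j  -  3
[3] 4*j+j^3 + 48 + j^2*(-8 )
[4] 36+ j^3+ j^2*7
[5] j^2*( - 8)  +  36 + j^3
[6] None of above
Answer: 6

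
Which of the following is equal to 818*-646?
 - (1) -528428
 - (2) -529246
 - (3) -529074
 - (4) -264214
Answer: 1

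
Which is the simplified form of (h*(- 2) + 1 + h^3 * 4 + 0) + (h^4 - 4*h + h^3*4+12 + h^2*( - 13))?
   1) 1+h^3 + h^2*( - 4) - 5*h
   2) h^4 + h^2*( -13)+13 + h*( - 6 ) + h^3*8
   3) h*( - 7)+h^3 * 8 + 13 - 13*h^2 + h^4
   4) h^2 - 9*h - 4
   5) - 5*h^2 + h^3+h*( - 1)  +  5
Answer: 2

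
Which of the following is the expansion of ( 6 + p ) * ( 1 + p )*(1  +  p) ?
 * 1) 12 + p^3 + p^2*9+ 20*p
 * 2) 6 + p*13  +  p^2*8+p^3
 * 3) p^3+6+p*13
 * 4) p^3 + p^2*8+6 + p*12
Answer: 2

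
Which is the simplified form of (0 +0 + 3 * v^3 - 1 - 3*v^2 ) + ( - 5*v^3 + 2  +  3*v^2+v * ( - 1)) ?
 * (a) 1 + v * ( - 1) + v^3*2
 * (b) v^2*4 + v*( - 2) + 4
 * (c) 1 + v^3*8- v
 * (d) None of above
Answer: d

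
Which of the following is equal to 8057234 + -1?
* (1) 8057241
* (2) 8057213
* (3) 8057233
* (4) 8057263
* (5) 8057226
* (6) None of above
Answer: 3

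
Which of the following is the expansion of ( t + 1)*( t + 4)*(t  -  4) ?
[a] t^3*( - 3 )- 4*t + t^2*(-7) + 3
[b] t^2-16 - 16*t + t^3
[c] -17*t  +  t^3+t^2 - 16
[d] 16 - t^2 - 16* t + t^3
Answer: b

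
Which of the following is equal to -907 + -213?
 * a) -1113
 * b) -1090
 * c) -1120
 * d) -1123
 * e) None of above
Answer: c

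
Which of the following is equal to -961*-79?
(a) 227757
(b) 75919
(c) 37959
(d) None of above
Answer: b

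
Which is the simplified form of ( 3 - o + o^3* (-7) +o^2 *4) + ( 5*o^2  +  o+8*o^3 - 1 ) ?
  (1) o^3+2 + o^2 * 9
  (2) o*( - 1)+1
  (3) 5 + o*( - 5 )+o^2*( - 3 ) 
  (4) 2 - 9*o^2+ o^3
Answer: 1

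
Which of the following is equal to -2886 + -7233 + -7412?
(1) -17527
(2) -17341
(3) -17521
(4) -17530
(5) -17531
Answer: 5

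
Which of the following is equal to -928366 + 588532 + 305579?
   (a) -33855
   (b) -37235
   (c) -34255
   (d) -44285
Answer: c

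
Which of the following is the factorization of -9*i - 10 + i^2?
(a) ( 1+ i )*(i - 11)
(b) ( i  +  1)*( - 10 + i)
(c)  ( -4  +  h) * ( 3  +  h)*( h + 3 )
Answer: b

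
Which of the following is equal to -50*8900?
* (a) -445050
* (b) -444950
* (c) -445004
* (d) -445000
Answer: d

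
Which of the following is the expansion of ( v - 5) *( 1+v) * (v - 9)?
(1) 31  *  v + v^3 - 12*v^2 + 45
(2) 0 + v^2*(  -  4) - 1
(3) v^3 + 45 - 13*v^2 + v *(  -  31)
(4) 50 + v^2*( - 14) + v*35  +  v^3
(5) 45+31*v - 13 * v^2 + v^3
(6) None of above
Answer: 5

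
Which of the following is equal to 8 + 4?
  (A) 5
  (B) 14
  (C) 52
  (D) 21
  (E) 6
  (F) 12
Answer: F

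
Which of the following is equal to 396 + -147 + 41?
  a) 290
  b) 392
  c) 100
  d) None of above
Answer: a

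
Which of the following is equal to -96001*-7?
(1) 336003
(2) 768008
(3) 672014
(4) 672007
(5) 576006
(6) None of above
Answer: 4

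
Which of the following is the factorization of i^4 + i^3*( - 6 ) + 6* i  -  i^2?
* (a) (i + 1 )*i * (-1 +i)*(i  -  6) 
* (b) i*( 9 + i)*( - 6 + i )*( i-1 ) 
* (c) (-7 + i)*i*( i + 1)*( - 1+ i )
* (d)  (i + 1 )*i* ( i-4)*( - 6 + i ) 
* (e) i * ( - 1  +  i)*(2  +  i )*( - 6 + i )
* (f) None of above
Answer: a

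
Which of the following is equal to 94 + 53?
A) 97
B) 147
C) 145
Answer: B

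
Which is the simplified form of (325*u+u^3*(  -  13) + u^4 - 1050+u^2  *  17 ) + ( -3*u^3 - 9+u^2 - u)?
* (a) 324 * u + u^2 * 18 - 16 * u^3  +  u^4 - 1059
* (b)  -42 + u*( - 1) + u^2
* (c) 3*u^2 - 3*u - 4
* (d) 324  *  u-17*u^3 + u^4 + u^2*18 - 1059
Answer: a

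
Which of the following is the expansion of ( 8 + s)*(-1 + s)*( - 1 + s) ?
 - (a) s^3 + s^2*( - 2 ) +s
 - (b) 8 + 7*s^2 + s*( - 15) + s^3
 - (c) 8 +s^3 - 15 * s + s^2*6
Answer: c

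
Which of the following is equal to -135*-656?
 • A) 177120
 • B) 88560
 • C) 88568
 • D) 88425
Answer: B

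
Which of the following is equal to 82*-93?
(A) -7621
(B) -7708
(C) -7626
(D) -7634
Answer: C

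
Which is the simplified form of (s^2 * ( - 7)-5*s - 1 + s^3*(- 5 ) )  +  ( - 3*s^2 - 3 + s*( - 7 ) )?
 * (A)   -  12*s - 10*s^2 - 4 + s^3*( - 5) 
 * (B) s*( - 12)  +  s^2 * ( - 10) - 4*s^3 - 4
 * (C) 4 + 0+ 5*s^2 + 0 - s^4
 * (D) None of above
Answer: A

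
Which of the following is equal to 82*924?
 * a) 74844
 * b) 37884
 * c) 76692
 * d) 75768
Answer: d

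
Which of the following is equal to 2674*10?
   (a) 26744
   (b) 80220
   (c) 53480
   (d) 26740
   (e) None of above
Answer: d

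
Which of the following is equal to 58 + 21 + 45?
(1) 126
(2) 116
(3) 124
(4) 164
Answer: 3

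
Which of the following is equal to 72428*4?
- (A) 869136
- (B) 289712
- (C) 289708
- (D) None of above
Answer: B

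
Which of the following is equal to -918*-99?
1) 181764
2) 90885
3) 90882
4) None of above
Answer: 3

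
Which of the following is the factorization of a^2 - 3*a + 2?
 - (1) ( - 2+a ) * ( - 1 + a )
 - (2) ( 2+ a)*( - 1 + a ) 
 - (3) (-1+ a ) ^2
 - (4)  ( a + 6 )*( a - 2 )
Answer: 1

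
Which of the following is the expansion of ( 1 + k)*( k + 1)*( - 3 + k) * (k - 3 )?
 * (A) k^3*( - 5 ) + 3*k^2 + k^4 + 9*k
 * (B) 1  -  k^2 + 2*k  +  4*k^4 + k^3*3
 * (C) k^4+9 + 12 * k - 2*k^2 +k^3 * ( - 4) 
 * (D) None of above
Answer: C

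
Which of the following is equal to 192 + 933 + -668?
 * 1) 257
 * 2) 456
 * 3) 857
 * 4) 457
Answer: 4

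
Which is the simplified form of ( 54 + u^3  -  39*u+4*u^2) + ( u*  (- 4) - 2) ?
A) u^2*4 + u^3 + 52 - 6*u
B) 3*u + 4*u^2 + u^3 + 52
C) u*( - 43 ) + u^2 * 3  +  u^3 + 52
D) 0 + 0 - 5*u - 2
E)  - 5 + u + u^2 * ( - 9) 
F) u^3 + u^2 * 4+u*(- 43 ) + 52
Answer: F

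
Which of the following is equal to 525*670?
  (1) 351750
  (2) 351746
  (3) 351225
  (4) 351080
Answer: 1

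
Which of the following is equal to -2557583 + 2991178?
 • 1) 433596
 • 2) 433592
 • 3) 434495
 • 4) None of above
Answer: 4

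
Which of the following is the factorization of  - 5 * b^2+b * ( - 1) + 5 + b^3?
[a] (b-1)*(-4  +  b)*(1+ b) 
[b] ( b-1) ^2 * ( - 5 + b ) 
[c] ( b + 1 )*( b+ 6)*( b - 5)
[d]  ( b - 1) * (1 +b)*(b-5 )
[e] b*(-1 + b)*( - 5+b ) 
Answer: d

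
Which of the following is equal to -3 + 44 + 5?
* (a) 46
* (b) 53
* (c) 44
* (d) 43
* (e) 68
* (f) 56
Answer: a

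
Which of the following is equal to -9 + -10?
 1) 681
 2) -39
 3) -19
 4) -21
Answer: 3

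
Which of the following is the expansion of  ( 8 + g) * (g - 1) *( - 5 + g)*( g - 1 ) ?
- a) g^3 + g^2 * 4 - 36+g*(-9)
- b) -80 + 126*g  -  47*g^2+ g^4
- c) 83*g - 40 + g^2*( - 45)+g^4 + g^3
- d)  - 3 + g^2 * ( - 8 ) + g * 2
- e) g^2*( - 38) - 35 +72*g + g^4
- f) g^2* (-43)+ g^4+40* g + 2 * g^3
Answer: c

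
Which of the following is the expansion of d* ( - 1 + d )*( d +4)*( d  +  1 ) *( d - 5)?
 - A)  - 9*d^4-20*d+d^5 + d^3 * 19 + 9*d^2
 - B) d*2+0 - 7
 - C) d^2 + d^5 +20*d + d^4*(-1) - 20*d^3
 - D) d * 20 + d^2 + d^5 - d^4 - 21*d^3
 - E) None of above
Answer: D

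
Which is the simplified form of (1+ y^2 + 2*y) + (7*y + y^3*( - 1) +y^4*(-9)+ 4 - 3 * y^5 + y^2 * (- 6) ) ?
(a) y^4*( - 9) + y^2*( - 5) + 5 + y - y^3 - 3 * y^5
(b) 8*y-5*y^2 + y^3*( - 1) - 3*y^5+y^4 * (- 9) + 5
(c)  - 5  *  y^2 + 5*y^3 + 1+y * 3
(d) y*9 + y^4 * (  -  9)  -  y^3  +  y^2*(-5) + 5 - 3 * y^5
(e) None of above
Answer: d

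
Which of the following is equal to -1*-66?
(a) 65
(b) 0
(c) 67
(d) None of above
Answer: d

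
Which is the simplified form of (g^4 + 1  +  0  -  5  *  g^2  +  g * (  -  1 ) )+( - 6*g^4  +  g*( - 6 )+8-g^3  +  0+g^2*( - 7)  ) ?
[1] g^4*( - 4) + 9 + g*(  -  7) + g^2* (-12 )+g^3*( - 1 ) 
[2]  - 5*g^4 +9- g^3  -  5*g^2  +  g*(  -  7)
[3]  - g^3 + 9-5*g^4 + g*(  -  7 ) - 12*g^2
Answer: 3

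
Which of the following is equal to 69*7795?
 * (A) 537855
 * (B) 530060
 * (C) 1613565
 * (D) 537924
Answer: A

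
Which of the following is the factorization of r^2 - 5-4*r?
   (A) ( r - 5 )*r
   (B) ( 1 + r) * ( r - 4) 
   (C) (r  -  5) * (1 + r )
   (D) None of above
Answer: C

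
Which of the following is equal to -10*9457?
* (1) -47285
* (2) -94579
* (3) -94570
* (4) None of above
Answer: 3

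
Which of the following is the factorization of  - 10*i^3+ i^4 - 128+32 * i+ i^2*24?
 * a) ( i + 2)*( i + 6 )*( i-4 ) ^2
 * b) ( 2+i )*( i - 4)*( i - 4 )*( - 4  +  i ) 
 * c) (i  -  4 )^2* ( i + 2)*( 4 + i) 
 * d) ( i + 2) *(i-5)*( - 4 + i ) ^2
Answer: b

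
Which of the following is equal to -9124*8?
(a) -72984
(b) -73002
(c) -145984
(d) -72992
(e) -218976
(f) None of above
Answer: d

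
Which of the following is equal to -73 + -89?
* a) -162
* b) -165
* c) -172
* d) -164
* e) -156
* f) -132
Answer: a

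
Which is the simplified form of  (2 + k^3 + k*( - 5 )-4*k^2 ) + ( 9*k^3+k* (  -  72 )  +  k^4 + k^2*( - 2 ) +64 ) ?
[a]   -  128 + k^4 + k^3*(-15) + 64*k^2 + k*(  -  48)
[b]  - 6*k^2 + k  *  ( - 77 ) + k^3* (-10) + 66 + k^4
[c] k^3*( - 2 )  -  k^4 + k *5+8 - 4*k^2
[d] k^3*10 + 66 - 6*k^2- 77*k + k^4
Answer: d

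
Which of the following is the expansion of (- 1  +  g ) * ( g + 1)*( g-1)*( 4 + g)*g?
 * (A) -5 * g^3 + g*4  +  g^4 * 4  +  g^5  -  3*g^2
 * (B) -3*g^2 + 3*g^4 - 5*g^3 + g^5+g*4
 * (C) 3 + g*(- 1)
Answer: B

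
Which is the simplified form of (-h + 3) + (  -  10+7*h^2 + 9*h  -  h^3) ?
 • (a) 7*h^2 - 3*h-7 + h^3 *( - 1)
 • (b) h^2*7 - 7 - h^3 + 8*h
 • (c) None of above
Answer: b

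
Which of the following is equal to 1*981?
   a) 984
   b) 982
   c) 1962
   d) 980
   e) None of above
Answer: e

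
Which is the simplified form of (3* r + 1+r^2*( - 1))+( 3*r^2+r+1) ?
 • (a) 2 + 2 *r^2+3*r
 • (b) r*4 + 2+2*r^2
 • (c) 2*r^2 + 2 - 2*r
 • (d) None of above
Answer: b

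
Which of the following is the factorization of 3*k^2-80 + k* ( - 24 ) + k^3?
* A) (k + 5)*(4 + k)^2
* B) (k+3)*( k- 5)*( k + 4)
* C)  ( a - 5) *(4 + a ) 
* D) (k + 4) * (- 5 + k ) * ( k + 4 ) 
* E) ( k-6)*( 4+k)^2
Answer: D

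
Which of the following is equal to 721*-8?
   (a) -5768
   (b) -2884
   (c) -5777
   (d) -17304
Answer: a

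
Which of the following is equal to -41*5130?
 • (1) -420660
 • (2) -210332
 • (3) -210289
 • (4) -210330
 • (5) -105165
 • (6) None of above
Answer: 4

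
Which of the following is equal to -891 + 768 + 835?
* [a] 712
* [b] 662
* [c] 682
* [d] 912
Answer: a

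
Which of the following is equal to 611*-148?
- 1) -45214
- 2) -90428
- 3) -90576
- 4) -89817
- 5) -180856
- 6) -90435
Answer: 2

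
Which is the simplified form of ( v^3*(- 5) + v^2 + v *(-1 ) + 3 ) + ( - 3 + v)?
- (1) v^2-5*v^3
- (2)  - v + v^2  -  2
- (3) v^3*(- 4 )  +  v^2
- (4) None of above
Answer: 1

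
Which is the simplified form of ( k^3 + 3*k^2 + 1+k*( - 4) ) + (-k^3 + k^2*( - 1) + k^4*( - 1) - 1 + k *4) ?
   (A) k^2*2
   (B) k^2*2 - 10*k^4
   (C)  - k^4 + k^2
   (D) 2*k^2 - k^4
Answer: D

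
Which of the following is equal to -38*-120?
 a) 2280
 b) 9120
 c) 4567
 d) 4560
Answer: d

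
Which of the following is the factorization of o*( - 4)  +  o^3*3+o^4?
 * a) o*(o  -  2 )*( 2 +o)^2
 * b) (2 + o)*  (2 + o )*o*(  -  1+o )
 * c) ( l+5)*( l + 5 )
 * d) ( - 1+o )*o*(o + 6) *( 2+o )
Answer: b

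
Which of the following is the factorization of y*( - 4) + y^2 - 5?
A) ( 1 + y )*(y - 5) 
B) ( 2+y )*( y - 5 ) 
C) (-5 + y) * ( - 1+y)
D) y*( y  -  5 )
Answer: A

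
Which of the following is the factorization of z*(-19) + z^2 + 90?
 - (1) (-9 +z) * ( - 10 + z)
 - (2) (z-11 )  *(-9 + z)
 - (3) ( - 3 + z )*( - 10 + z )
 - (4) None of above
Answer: 1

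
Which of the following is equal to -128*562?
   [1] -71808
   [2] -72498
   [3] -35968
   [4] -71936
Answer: 4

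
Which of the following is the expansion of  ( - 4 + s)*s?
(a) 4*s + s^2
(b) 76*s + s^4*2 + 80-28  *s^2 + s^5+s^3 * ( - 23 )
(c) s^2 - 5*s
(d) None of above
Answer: d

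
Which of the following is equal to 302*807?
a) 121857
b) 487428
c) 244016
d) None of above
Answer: d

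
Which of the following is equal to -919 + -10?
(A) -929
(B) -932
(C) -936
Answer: A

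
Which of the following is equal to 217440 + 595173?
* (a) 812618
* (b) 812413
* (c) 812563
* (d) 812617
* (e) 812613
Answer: e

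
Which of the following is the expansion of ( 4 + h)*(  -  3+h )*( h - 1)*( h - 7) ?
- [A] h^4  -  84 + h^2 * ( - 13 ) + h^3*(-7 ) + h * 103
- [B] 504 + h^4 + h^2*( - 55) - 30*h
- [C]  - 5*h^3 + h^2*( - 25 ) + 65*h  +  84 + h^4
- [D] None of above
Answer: A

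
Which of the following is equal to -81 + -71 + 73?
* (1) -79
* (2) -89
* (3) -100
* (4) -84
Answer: 1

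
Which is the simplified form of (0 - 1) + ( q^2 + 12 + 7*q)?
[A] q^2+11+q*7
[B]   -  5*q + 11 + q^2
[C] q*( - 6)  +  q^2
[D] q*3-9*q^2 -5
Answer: A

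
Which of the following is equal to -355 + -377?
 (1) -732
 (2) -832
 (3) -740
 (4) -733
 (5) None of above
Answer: 1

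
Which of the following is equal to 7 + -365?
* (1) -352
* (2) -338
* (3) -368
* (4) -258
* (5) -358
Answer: 5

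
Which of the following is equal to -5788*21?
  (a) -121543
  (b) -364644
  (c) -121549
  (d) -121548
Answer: d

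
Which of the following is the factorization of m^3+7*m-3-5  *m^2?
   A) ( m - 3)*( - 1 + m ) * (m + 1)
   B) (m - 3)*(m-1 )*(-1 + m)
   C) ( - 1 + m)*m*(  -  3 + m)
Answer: B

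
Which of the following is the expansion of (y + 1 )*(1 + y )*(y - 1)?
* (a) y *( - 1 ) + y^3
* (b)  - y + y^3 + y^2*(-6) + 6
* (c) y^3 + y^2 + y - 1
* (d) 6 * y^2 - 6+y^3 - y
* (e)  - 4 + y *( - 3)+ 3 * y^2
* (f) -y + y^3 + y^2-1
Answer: f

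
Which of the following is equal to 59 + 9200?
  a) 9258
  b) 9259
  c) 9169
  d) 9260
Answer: b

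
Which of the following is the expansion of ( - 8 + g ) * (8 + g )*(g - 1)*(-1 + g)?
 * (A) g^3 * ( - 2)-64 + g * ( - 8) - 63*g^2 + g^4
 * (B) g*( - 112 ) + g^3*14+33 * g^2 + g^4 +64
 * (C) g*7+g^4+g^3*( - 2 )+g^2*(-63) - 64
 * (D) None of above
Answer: D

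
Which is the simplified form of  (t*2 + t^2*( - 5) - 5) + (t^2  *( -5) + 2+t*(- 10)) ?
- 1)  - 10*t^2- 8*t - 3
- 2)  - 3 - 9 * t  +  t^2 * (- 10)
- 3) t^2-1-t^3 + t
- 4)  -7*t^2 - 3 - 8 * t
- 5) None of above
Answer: 1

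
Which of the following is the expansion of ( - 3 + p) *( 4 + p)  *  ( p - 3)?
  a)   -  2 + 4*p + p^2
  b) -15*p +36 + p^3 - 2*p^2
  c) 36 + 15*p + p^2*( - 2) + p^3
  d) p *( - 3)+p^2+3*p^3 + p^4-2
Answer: b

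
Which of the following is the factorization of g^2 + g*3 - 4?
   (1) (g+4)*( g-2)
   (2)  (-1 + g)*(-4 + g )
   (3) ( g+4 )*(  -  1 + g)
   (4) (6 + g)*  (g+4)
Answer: 3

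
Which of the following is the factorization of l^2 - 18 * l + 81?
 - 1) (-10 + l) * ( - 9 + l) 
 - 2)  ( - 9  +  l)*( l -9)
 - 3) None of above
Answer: 2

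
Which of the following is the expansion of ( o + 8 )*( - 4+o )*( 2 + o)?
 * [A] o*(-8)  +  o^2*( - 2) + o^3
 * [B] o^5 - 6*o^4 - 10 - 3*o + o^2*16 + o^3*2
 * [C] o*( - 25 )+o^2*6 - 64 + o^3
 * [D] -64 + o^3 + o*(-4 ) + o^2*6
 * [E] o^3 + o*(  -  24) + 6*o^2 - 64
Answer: E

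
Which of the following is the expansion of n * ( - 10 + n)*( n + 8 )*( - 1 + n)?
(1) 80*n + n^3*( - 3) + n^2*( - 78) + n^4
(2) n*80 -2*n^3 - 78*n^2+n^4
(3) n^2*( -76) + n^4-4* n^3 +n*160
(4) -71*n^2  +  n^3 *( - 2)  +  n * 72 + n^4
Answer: 1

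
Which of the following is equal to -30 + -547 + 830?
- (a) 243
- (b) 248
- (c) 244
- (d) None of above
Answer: d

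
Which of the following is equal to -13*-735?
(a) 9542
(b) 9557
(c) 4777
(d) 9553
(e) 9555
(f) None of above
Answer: e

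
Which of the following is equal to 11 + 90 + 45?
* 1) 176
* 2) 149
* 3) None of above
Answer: 3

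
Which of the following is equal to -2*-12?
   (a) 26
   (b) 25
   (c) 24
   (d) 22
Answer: c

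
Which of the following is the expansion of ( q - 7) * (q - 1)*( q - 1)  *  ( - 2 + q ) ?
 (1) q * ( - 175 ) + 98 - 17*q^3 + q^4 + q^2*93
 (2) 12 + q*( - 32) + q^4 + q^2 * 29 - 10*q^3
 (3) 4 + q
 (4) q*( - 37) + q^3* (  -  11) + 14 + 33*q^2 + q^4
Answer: 4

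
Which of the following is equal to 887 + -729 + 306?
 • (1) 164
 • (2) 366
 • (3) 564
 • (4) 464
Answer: 4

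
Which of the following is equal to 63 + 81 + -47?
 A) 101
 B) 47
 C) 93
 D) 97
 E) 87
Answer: D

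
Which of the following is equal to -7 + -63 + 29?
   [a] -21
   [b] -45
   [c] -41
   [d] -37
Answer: c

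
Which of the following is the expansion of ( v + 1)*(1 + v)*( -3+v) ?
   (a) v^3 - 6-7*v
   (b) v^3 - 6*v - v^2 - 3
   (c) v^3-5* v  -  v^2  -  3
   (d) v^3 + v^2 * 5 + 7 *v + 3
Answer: c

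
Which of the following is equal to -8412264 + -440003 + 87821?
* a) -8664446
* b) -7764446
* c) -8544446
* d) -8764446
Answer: d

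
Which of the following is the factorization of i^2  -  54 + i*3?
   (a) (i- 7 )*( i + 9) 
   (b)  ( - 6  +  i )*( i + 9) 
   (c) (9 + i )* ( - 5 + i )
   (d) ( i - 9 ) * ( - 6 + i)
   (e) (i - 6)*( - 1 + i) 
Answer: b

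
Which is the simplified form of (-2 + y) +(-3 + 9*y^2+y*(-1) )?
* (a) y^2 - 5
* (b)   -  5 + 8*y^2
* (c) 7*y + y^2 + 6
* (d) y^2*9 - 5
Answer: d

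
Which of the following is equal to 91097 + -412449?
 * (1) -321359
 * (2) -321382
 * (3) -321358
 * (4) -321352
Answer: 4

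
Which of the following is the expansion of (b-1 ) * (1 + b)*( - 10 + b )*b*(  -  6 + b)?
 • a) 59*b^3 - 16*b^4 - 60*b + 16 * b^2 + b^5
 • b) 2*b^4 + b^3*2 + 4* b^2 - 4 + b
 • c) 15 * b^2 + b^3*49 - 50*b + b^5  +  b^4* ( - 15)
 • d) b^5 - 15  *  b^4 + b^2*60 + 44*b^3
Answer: a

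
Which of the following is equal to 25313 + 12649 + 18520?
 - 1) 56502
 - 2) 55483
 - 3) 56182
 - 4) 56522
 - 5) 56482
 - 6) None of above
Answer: 5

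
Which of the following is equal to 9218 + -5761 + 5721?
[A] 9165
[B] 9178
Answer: B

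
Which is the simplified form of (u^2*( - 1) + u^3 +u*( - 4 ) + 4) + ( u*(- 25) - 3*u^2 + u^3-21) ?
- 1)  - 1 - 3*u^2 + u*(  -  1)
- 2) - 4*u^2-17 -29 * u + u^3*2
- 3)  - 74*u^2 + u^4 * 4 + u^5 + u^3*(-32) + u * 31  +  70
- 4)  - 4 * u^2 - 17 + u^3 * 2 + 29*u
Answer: 2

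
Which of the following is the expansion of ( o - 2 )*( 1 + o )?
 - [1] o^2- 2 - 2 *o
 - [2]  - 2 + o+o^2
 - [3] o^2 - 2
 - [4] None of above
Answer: 4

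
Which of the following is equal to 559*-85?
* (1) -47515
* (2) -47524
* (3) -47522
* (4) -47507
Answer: 1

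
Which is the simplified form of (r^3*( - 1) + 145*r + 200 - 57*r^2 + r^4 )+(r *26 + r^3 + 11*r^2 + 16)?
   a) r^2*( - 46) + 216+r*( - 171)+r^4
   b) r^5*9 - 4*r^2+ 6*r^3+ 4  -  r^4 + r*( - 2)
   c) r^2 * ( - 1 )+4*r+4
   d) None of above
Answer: d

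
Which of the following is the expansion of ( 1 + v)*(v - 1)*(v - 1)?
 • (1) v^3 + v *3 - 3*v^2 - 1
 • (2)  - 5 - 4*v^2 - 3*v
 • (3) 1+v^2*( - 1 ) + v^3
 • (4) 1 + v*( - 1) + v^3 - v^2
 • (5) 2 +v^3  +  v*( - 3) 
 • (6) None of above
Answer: 4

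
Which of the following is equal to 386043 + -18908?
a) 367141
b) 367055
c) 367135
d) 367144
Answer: c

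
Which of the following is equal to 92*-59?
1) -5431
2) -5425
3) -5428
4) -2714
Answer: 3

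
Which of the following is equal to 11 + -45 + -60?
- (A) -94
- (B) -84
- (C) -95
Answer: A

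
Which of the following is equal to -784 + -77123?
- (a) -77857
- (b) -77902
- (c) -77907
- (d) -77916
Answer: c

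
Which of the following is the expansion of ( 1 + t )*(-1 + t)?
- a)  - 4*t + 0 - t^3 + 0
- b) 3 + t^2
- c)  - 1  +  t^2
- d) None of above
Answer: c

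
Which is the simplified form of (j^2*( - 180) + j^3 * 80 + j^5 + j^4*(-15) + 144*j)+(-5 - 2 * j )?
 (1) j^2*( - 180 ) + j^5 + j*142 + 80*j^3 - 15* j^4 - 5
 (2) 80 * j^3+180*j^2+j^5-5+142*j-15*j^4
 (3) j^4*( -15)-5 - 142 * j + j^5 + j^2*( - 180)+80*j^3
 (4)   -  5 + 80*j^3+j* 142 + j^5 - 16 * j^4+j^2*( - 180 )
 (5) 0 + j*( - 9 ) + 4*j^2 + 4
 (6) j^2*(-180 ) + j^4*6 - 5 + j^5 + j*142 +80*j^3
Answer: 1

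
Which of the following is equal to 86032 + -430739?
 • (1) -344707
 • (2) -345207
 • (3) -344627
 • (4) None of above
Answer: 1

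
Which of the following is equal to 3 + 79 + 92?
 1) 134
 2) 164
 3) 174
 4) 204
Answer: 3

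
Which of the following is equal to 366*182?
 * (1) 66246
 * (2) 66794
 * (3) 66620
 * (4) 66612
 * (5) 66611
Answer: 4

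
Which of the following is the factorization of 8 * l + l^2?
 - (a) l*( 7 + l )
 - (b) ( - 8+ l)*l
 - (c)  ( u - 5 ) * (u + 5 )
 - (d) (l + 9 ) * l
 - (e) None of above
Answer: e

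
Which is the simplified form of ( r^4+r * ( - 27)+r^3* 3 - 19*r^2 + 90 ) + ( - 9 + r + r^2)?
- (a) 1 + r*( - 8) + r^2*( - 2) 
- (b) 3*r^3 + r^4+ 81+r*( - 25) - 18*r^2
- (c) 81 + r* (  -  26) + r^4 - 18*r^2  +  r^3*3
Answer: c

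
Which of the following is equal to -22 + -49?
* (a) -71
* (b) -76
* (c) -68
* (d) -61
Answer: a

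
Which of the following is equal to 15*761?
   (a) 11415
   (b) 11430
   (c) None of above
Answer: a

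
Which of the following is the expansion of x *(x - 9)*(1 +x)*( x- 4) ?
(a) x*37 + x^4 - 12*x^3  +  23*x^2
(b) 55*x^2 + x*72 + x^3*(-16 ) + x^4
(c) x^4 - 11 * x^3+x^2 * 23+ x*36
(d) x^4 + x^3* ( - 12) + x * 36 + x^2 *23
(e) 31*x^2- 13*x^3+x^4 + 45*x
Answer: d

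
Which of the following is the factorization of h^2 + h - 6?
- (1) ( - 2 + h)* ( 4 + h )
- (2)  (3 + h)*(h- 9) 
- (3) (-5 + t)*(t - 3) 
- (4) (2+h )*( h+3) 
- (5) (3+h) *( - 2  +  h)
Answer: 5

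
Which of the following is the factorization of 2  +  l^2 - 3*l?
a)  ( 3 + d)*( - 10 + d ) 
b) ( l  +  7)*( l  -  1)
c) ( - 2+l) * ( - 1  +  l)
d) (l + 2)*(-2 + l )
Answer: c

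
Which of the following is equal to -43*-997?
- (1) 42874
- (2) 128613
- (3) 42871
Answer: 3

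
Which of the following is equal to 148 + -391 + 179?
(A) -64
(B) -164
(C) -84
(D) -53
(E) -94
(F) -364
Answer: A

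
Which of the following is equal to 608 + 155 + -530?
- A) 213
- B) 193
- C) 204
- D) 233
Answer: D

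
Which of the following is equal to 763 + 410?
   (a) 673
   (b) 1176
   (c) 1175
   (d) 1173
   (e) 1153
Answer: d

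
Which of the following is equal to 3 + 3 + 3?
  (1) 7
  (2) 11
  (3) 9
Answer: 3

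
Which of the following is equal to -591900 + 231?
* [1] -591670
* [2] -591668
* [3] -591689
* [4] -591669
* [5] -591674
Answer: 4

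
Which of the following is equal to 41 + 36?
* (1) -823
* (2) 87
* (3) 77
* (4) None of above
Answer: 3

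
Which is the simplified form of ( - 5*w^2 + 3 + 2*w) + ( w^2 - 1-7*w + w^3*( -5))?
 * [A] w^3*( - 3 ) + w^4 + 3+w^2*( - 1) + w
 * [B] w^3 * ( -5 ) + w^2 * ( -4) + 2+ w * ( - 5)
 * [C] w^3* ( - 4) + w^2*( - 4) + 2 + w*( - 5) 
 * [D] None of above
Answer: B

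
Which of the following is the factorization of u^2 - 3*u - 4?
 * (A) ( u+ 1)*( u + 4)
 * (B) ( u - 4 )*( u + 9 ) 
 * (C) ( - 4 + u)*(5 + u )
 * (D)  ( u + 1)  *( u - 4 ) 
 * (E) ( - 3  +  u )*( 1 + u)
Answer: D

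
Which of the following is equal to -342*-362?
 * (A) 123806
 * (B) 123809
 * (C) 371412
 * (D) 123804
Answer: D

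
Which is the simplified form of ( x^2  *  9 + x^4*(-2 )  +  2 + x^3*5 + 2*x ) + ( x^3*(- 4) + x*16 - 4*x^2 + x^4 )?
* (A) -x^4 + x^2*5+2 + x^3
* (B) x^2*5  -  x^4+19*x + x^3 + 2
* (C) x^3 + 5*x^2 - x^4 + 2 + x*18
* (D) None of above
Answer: C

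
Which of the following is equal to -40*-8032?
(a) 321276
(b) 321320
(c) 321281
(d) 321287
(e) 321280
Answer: e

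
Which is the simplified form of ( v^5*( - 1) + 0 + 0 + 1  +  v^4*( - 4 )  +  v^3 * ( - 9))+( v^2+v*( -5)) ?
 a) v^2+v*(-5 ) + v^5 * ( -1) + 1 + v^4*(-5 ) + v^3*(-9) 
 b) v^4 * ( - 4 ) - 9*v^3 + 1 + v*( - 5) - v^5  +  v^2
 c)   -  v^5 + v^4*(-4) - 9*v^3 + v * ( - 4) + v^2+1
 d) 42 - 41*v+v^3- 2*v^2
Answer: b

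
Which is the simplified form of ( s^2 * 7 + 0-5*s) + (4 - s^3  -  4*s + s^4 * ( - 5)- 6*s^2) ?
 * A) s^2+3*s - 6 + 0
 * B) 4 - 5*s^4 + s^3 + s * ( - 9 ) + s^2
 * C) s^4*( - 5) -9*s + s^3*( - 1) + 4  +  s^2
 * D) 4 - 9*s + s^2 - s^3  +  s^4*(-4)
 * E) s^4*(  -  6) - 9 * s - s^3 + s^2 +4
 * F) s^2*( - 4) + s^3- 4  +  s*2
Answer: C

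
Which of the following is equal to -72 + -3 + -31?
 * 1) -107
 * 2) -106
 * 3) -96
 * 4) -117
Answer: 2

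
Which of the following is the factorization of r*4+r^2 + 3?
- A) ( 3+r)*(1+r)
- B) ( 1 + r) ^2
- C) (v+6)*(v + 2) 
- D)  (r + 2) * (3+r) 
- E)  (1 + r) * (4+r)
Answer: A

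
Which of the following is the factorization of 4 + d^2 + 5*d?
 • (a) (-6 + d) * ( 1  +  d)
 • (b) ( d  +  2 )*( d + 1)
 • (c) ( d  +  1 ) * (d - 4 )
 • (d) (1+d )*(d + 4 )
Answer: d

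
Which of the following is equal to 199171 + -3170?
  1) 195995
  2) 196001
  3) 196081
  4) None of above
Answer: 2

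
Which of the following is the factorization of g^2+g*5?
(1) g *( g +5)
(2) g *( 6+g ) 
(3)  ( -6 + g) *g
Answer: 1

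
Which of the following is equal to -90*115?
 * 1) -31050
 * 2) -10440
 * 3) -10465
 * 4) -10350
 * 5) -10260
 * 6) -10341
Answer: 4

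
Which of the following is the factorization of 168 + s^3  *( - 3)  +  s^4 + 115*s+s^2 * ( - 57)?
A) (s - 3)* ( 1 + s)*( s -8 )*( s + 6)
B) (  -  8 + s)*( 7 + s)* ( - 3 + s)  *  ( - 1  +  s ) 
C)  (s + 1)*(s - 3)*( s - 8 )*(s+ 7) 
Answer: C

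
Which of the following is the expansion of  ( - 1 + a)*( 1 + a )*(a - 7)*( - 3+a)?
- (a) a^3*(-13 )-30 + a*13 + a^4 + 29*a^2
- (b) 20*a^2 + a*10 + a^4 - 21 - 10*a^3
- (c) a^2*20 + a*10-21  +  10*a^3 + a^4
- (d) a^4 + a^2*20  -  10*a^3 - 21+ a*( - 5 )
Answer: b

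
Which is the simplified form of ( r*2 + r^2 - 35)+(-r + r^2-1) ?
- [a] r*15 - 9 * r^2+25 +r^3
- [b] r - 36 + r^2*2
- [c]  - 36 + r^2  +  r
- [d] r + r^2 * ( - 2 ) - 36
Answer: b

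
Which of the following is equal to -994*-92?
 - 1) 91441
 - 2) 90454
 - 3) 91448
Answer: 3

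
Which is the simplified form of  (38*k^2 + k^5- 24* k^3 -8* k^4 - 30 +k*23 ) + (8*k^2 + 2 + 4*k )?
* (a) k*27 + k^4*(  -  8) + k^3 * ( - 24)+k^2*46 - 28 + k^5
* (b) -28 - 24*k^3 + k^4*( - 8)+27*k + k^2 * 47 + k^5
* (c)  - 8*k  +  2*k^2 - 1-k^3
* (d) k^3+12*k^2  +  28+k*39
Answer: a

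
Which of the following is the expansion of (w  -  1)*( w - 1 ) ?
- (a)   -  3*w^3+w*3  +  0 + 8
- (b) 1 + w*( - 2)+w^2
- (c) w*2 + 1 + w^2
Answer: b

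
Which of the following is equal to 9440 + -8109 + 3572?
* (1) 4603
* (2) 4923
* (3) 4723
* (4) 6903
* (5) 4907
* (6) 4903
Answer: 6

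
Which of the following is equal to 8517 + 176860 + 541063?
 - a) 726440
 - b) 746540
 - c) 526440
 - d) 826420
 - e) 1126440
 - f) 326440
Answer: a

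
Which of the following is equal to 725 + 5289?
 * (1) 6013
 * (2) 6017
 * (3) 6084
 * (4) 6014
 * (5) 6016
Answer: 4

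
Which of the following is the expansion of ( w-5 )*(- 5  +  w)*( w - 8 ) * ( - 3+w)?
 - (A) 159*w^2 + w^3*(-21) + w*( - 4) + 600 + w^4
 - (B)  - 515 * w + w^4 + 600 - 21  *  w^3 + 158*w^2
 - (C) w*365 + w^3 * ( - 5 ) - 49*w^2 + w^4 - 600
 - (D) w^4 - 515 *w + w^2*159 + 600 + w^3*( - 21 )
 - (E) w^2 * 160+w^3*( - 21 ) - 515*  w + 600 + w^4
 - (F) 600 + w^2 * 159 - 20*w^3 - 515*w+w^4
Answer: D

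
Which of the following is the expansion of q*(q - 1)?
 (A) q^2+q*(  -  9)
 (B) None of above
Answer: B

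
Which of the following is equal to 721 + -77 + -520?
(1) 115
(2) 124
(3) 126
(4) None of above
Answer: 2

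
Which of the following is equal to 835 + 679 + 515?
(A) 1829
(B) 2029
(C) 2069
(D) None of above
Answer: B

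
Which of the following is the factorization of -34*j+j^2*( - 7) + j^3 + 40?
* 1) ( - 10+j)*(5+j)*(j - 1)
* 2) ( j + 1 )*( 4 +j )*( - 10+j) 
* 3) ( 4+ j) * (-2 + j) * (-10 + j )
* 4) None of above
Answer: 4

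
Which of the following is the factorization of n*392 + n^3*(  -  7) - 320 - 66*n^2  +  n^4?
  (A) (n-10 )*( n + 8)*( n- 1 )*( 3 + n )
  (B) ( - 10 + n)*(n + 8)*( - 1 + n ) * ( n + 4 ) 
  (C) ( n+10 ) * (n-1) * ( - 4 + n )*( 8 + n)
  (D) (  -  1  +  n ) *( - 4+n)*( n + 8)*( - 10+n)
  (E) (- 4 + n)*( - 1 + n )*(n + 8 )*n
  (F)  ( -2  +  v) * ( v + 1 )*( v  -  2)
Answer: D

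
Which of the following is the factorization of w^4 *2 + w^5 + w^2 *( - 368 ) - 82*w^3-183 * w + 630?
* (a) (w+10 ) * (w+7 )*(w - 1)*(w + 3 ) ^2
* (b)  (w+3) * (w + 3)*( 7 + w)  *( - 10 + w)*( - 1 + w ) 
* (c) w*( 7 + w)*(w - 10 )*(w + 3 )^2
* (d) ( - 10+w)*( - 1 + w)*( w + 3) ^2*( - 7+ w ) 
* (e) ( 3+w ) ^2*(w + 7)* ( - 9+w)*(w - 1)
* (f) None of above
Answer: b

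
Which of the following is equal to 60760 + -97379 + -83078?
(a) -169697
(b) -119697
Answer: b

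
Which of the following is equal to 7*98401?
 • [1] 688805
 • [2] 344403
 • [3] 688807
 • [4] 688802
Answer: 3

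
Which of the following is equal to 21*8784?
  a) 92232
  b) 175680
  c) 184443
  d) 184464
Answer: d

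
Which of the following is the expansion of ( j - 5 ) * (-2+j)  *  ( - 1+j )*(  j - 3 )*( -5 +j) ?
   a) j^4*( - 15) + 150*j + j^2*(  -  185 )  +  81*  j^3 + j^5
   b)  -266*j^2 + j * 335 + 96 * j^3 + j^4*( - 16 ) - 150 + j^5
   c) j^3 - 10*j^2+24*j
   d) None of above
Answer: b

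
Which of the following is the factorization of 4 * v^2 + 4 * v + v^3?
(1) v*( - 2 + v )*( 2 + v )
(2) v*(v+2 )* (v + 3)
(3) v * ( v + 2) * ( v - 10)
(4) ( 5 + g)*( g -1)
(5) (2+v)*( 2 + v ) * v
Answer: 5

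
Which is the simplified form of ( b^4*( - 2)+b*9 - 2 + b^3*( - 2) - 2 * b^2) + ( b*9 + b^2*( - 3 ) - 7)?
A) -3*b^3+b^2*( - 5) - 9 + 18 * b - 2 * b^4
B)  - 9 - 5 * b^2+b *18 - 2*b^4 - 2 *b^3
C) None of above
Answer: B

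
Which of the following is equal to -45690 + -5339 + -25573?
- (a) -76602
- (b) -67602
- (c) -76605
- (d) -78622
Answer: a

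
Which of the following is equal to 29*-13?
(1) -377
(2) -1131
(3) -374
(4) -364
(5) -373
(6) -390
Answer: 1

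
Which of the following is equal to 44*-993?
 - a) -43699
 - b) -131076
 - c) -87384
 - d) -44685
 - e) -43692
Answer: e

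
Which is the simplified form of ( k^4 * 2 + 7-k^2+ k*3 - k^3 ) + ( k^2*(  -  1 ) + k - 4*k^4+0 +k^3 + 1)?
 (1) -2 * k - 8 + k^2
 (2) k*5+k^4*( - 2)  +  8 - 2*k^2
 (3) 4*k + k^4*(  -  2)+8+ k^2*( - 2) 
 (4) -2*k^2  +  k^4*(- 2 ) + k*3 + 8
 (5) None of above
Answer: 3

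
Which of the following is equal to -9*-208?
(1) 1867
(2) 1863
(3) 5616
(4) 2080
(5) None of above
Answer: 5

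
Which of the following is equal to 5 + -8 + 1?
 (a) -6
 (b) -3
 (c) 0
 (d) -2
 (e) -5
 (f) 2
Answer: d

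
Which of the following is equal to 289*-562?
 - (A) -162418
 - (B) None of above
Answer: A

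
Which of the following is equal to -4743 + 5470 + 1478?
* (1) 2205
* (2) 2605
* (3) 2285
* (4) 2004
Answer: 1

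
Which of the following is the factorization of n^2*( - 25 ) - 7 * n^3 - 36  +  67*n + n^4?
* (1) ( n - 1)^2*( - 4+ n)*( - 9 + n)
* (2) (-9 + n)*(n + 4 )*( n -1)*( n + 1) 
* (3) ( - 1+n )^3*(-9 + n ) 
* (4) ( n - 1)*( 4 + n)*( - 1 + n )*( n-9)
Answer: 4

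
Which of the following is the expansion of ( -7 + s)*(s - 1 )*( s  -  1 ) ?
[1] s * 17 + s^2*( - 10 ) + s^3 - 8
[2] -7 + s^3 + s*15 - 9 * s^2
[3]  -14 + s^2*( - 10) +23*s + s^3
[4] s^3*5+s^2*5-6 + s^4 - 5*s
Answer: 2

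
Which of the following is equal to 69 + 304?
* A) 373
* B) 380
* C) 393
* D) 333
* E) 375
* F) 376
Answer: A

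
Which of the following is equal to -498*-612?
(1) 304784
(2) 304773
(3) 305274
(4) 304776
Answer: 4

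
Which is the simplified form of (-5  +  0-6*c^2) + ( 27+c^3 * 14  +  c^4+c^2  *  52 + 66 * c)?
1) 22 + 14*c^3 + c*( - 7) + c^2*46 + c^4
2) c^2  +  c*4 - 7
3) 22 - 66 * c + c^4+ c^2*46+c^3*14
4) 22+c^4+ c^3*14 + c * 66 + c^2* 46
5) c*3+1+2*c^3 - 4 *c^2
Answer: 4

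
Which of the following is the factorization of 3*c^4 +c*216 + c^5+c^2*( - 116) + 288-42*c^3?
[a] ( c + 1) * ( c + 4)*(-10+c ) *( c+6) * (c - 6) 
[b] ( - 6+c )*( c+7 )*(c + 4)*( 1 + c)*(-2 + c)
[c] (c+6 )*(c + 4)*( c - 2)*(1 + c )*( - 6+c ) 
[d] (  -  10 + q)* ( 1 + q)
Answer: c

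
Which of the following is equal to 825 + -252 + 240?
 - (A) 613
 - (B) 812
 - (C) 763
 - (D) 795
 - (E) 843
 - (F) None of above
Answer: F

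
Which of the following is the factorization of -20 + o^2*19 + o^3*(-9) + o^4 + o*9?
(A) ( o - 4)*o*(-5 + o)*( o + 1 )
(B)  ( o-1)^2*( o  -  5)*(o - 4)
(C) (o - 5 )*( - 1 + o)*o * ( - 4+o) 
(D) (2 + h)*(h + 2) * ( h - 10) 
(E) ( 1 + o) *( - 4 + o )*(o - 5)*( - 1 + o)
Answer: E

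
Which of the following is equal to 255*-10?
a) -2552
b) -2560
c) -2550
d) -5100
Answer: c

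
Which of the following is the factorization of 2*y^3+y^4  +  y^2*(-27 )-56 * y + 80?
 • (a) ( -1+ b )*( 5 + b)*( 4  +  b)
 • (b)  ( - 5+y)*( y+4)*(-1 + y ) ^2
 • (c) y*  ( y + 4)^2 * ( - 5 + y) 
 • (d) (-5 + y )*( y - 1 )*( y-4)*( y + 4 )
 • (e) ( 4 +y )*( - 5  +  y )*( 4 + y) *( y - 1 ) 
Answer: e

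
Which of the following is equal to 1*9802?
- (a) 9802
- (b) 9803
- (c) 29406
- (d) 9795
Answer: a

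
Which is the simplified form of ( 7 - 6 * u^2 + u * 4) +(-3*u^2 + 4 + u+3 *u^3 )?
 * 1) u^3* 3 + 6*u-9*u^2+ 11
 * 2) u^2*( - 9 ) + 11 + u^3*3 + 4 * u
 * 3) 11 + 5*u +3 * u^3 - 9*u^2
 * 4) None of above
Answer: 3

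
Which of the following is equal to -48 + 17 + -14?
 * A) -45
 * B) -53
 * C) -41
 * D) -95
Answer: A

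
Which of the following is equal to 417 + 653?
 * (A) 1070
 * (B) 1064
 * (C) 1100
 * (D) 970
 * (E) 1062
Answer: A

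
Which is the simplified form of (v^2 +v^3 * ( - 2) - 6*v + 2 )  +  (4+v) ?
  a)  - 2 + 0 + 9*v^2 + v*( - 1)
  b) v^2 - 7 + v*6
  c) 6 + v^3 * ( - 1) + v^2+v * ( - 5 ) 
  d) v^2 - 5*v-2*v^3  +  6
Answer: d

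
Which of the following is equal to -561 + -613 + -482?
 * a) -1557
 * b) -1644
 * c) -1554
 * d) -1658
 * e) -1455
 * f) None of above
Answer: f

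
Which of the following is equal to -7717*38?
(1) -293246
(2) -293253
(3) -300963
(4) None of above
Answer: 1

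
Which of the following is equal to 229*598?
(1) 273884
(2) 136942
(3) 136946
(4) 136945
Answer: 2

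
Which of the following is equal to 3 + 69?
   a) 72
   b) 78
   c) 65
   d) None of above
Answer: a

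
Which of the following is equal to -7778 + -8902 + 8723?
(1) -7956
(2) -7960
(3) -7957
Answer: 3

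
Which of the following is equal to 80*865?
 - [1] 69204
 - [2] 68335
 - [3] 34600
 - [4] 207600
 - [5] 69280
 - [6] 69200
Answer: 6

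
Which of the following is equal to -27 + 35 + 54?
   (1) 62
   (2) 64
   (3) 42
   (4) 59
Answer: 1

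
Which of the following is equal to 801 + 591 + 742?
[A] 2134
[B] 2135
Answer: A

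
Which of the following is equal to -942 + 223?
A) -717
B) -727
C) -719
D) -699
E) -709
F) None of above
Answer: C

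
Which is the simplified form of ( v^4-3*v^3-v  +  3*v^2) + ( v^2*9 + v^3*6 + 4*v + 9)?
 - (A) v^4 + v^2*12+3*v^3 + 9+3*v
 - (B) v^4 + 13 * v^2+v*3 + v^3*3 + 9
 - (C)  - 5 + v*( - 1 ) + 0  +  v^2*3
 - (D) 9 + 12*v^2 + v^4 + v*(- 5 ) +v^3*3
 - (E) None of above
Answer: A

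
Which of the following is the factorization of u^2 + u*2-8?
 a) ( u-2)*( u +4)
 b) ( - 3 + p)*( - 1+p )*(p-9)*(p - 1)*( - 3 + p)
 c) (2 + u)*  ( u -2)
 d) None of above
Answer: a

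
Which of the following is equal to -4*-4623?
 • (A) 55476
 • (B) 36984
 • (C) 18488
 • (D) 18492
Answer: D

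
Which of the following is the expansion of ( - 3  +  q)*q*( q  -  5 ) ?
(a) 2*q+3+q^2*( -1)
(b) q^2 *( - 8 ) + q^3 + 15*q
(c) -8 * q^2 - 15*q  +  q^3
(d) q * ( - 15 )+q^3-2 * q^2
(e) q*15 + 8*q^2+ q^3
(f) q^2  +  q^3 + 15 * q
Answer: b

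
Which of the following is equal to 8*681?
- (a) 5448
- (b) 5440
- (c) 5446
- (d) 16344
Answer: a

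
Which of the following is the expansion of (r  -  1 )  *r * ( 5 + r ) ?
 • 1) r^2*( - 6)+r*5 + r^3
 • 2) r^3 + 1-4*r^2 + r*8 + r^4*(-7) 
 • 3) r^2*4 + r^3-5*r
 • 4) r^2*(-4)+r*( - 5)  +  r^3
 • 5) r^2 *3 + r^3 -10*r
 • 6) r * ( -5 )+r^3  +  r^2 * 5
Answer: 3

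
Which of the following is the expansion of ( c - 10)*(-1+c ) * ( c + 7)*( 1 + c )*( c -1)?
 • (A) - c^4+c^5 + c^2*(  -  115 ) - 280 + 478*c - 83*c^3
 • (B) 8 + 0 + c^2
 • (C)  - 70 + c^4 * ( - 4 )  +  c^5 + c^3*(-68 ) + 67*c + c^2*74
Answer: C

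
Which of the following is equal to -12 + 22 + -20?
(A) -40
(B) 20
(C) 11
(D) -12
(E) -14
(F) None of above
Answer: F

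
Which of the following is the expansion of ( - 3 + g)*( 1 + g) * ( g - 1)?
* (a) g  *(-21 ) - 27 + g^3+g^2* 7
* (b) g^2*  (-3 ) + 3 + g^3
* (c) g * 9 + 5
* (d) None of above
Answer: d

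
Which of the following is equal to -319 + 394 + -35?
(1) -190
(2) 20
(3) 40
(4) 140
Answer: 3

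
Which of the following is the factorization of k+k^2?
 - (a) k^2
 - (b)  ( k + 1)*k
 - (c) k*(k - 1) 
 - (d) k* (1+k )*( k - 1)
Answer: b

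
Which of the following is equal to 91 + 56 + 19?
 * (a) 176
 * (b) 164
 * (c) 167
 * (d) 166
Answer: d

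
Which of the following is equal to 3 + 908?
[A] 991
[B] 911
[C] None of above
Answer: B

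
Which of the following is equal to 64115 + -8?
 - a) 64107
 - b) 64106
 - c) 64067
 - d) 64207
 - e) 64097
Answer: a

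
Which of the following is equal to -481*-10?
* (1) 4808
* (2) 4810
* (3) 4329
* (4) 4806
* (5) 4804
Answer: 2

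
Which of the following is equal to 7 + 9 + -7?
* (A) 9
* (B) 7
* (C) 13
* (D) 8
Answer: A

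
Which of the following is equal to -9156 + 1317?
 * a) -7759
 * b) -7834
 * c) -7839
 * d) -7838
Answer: c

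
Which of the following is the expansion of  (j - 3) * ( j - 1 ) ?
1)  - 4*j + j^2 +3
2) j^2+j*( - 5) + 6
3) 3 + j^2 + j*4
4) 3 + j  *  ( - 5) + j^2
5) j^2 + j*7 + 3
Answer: 1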